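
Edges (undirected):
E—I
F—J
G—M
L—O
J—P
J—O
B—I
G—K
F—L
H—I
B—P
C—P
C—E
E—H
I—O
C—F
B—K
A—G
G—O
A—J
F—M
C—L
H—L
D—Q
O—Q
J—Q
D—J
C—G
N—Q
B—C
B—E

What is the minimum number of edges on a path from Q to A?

2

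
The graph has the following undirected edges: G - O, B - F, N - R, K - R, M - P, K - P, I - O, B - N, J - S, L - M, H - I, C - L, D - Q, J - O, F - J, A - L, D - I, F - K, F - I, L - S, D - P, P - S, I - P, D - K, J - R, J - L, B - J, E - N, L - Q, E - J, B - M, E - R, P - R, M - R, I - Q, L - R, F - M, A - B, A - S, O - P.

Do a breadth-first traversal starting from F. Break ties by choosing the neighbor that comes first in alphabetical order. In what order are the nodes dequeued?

F, B, I, J, K, M, A, N, D, H, O, P, Q, E, L, R, S, G, C

Visit F; enqueue B, I, J, K, M → queue [B, I, J, K, M]
Visit B; enqueue A, N → queue [I, J, K, M, A, N]
Visit I; enqueue D, H, O, P, Q → queue [J, K, M, A, N, D, H, O, P, Q]
Visit J; enqueue E, L, R, S → queue [K, M, A, N, D, H, O, P, Q, E, L, R, S]
Visit K → queue [M, A, N, D, H, O, P, Q, E, L, R, S]
Visit M → queue [A, N, D, H, O, P, Q, E, L, R, S]
Visit A → queue [N, D, H, O, P, Q, E, L, R, S]
Visit N → queue [D, H, O, P, Q, E, L, R, S]
Visit D → queue [H, O, P, Q, E, L, R, S]
Visit H → queue [O, P, Q, E, L, R, S]
Visit O; enqueue G → queue [P, Q, E, L, R, S, G]
Visit P → queue [Q, E, L, R, S, G]
Visit Q → queue [E, L, R, S, G]
Visit E → queue [L, R, S, G]
Visit L; enqueue C → queue [R, S, G, C]
Visit R → queue [S, G, C]
Visit S → queue [G, C]
Visit G → queue [C]
Visit C → queue []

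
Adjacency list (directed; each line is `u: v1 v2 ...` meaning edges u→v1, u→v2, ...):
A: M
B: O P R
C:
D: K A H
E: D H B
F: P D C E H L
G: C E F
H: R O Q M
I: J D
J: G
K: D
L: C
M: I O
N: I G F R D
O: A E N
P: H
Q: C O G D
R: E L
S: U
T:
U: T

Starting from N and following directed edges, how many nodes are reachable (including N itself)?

18

BFS from N visits: N, D, F, G, I, R, A, H, K, C, E, L, P, J, M, O, Q, B
Reachable nodes: 18 of 21 total.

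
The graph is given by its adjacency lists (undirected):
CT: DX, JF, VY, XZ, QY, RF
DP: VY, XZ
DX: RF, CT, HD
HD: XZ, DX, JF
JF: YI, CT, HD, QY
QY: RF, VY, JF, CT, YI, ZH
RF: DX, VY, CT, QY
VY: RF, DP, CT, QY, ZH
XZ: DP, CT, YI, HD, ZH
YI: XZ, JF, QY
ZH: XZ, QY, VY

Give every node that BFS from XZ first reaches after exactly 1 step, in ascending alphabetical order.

CT, DP, HD, YI, ZH

Level 0: XZ
Level 1: CT, DP, HD, YI, ZH
Level 2: DX, JF, QY, RF, VY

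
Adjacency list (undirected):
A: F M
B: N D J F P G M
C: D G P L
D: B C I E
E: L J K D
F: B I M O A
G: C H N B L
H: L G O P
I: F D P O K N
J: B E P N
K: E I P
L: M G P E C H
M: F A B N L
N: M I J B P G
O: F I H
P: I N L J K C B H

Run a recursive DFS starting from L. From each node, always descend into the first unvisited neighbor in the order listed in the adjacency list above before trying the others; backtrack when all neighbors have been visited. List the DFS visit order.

Visit L
L → M
M → F
F → B
B → N
N → I
I → D
D → C
C → G
G → H
H → O
H → P
P → J
J → E
E → K
F → A

L, M, F, B, N, I, D, C, G, H, O, P, J, E, K, A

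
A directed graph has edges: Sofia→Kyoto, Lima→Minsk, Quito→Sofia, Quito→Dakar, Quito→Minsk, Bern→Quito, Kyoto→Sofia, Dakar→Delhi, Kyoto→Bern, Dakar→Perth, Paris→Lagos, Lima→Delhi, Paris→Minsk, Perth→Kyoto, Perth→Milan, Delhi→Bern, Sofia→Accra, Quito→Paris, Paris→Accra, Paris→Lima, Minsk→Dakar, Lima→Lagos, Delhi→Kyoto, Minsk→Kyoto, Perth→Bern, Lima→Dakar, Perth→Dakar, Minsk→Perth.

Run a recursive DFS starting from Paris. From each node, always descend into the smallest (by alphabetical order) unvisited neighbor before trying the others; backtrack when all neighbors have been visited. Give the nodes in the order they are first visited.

Paris → Accra → Lagos → Lima → Dakar → Delhi → Bern → Quito → Minsk → Kyoto → Sofia → Perth → Milan

Visit Paris
Paris → Accra
Paris → Lagos
Paris → Lima
Lima → Dakar
Dakar → Delhi
Delhi → Bern
Bern → Quito
Quito → Minsk
Minsk → Kyoto
Kyoto → Sofia
Minsk → Perth
Perth → Milan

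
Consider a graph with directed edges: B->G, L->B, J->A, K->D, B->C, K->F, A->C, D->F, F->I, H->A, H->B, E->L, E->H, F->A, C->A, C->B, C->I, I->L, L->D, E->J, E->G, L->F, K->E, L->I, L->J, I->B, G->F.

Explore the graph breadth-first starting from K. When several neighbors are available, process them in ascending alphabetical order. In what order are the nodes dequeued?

K -> D -> E -> F -> G -> H -> J -> L -> A -> I -> B -> C

Visit K; enqueue D, E, F → queue [D, E, F]
Visit D → queue [E, F]
Visit E; enqueue G, H, J, L → queue [F, G, H, J, L]
Visit F; enqueue A, I → queue [G, H, J, L, A, I]
Visit G → queue [H, J, L, A, I]
Visit H; enqueue B → queue [J, L, A, I, B]
Visit J → queue [L, A, I, B]
Visit L → queue [A, I, B]
Visit A; enqueue C → queue [I, B, C]
Visit I → queue [B, C]
Visit B → queue [C]
Visit C → queue []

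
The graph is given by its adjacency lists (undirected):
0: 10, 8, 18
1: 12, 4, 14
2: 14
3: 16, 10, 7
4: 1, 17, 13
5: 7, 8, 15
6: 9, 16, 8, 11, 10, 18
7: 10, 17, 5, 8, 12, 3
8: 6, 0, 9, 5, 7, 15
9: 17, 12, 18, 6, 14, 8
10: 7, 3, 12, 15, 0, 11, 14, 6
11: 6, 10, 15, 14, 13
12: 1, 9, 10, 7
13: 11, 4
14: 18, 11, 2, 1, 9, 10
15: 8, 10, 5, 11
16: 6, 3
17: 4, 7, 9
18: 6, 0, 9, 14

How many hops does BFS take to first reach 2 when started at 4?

3

Level 0: 4
Level 1: 1, 13, 17
Level 2: 7, 9, 11, 12, 14
Level 3: 2, 3, 5, 6, 8, 10, 15, 18
Level 4: 0, 16
2 first appears at level 3.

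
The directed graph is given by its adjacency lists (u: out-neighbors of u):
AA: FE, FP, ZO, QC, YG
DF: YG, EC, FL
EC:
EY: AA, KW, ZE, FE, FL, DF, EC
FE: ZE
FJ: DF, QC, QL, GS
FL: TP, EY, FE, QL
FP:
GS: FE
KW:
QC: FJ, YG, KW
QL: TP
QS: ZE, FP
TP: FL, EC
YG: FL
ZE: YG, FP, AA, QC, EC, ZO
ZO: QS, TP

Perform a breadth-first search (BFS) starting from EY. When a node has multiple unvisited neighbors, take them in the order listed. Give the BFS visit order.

Visit EY; enqueue AA, KW, ZE, FE, FL, DF, EC → queue [AA, KW, ZE, FE, FL, DF, EC]
Visit AA; enqueue FP, ZO, QC, YG → queue [KW, ZE, FE, FL, DF, EC, FP, ZO, QC, YG]
Visit KW → queue [ZE, FE, FL, DF, EC, FP, ZO, QC, YG]
Visit ZE → queue [FE, FL, DF, EC, FP, ZO, QC, YG]
Visit FE → queue [FL, DF, EC, FP, ZO, QC, YG]
Visit FL; enqueue TP, QL → queue [DF, EC, FP, ZO, QC, YG, TP, QL]
Visit DF → queue [EC, FP, ZO, QC, YG, TP, QL]
Visit EC → queue [FP, ZO, QC, YG, TP, QL]
Visit FP → queue [ZO, QC, YG, TP, QL]
Visit ZO; enqueue QS → queue [QC, YG, TP, QL, QS]
Visit QC; enqueue FJ → queue [YG, TP, QL, QS, FJ]
Visit YG → queue [TP, QL, QS, FJ]
Visit TP → queue [QL, QS, FJ]
Visit QL → queue [QS, FJ]
Visit QS → queue [FJ]
Visit FJ; enqueue GS → queue [GS]
Visit GS → queue []

EY AA KW ZE FE FL DF EC FP ZO QC YG TP QL QS FJ GS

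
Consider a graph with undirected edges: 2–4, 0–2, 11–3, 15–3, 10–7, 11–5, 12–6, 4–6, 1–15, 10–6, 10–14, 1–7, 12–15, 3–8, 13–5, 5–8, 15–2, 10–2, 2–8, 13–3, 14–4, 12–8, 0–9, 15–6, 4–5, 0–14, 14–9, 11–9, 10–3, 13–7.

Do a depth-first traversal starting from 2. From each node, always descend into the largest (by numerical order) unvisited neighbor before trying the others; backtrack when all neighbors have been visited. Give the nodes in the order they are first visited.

Visit 2
2 → 15
15 → 12
12 → 8
8 → 5
5 → 13
13 → 7
7 → 10
10 → 14
14 → 9
9 → 11
11 → 3
9 → 0
14 → 4
4 → 6
7 → 1

2 15 12 8 5 13 7 10 14 9 11 3 0 4 6 1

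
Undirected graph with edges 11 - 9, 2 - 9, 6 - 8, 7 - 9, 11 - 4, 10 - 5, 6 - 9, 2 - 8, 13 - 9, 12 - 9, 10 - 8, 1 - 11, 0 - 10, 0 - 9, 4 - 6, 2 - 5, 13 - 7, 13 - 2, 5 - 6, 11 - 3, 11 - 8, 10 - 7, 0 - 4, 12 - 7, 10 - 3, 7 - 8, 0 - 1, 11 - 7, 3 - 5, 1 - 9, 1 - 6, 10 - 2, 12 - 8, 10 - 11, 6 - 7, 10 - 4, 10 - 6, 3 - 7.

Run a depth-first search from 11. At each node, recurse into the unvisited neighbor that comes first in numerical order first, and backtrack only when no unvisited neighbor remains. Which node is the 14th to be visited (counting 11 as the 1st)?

13

Visit 11
11 → 1
1 → 0
0 → 4
4 → 6
6 → 5
5 → 2
2 → 8
8 → 7
7 → 3
3 → 10
7 → 9
9 → 12
9 → 13

Visit order: 11, 1, 0, 4, 6, 5, 2, 8, 7, 3, 10, 9, 12, 13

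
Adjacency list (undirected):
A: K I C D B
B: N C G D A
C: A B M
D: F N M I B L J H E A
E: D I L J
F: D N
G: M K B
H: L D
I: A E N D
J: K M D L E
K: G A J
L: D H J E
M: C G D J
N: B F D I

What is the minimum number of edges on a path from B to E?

Level 0: B
Level 1: A, C, D, G, N
Level 2: E, F, H, I, J, K, L, M
E first appears at level 2.

2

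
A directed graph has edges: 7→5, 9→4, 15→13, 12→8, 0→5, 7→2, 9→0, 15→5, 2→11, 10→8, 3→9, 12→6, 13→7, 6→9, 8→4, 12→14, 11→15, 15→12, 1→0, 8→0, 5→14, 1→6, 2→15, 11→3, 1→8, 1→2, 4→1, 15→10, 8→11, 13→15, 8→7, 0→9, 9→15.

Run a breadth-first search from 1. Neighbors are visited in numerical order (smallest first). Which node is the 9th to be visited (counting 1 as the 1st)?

Visit 1; enqueue 0, 2, 6, 8 → queue [0, 2, 6, 8]
Visit 0; enqueue 5, 9 → queue [2, 6, 8, 5, 9]
Visit 2; enqueue 11, 15 → queue [6, 8, 5, 9, 11, 15]
Visit 6 → queue [8, 5, 9, 11, 15]
Visit 8; enqueue 4, 7 → queue [5, 9, 11, 15, 4, 7]
Visit 5; enqueue 14 → queue [9, 11, 15, 4, 7, 14]
Visit 9 → queue [11, 15, 4, 7, 14]
Visit 11; enqueue 3 → queue [15, 4, 7, 14, 3]
Visit 15; enqueue 10, 12, 13 → queue [4, 7, 14, 3, 10, 12, 13]
Visit 4 → queue [7, 14, 3, 10, 12, 13]
Visit 7 → queue [14, 3, 10, 12, 13]
Visit 14 → queue [3, 10, 12, 13]
Visit 3 → queue [10, 12, 13]
Visit 10 → queue [12, 13]
Visit 12 → queue [13]
Visit 13 → queue []

Visit order: 1, 0, 2, 6, 8, 5, 9, 11, 15, 4, 7, 14, 3, 10, 12, 13

15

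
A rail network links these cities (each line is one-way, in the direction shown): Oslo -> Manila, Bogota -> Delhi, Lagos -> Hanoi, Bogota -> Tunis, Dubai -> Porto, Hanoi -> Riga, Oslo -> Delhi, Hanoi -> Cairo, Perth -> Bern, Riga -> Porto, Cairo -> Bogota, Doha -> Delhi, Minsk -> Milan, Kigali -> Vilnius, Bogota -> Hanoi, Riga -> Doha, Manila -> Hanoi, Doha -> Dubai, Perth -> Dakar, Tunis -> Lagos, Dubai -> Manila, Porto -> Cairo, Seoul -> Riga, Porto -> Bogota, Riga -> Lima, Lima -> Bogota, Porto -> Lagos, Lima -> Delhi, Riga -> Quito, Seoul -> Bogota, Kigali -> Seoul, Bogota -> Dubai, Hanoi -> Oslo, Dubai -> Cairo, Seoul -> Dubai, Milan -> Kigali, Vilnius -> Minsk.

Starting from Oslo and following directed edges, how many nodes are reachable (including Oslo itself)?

14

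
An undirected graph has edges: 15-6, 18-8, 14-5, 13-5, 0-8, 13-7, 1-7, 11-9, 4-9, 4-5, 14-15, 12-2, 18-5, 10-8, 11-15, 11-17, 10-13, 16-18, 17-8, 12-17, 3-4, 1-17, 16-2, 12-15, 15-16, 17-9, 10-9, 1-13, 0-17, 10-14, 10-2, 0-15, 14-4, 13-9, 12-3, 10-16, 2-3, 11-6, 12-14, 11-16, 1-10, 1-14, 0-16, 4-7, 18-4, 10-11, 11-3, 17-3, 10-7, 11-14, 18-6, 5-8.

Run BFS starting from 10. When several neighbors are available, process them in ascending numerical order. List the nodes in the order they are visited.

10, 1, 2, 7, 8, 9, 11, 13, 14, 16, 17, 3, 12, 4, 0, 5, 18, 6, 15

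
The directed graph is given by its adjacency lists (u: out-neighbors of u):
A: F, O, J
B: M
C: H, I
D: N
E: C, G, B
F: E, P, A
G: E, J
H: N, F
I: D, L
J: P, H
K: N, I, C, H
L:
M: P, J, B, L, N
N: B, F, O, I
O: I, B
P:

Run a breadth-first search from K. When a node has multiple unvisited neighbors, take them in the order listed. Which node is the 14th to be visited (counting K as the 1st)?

A

Visit K; enqueue N, I, C, H → queue [N, I, C, H]
Visit N; enqueue B, F, O → queue [I, C, H, B, F, O]
Visit I; enqueue D, L → queue [C, H, B, F, O, D, L]
Visit C → queue [H, B, F, O, D, L]
Visit H → queue [B, F, O, D, L]
Visit B; enqueue M → queue [F, O, D, L, M]
Visit F; enqueue E, P, A → queue [O, D, L, M, E, P, A]
Visit O → queue [D, L, M, E, P, A]
Visit D → queue [L, M, E, P, A]
Visit L → queue [M, E, P, A]
Visit M; enqueue J → queue [E, P, A, J]
Visit E; enqueue G → queue [P, A, J, G]
Visit P → queue [A, J, G]
Visit A → queue [J, G]
Visit J → queue [G]
Visit G → queue []

Visit order: K, N, I, C, H, B, F, O, D, L, M, E, P, A, J, G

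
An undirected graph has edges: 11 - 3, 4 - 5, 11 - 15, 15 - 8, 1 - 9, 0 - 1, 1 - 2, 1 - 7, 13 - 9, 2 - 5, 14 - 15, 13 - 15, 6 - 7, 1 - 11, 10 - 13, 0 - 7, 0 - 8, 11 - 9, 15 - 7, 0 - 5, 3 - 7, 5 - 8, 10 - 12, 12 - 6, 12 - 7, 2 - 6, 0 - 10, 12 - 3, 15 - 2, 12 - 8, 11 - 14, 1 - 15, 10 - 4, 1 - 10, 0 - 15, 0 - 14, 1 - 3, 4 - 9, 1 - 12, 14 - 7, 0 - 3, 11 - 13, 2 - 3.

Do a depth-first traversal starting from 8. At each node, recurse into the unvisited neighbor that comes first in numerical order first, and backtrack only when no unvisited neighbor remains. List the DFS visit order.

8, 0, 1, 2, 3, 7, 6, 12, 10, 4, 5, 9, 11, 13, 15, 14

Visit 8
8 → 0
0 → 1
1 → 2
2 → 3
3 → 7
7 → 6
6 → 12
12 → 10
10 → 4
4 → 5
4 → 9
9 → 11
11 → 13
13 → 15
15 → 14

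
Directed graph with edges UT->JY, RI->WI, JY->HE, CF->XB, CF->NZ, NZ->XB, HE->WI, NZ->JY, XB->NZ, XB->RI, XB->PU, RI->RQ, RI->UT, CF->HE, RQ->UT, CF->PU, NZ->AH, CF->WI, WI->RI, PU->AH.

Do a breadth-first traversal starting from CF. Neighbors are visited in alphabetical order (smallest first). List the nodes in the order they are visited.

Visit CF; enqueue HE, NZ, PU, WI, XB → queue [HE, NZ, PU, WI, XB]
Visit HE → queue [NZ, PU, WI, XB]
Visit NZ; enqueue AH, JY → queue [PU, WI, XB, AH, JY]
Visit PU → queue [WI, XB, AH, JY]
Visit WI; enqueue RI → queue [XB, AH, JY, RI]
Visit XB → queue [AH, JY, RI]
Visit AH → queue [JY, RI]
Visit JY → queue [RI]
Visit RI; enqueue RQ, UT → queue [RQ, UT]
Visit RQ → queue [UT]
Visit UT → queue []

CF -> HE -> NZ -> PU -> WI -> XB -> AH -> JY -> RI -> RQ -> UT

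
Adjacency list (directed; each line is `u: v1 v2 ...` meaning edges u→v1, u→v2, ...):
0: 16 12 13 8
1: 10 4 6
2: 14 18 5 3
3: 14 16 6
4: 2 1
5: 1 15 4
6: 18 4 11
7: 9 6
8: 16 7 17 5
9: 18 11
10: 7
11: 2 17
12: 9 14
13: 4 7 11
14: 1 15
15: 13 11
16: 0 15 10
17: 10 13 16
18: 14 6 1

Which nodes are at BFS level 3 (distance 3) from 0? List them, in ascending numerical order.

1, 2, 6, 18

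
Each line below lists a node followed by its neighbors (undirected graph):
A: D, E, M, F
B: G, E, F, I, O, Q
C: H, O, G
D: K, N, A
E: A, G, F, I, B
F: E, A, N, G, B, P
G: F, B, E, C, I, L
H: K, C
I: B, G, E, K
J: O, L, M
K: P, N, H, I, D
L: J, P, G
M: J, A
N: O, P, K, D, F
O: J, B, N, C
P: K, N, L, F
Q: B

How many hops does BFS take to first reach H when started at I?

Level 0: I
Level 1: B, E, G, K
Level 2: A, C, D, F, H, L, N, O, P, Q
Level 3: J, M
H first appears at level 2.

2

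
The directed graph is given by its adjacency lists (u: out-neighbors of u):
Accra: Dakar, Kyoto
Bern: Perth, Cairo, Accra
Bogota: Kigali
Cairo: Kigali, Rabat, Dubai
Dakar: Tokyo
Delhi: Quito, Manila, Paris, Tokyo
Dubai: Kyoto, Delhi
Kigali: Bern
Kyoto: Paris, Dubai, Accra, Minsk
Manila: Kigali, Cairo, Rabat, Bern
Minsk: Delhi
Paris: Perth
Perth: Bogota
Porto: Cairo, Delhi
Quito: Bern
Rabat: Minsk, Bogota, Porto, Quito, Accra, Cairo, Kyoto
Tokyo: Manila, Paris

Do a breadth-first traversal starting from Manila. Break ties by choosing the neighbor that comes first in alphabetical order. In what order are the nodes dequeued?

Visit Manila; enqueue Bern, Cairo, Kigali, Rabat → queue [Bern, Cairo, Kigali, Rabat]
Visit Bern; enqueue Accra, Perth → queue [Cairo, Kigali, Rabat, Accra, Perth]
Visit Cairo; enqueue Dubai → queue [Kigali, Rabat, Accra, Perth, Dubai]
Visit Kigali → queue [Rabat, Accra, Perth, Dubai]
Visit Rabat; enqueue Bogota, Kyoto, Minsk, Porto, Quito → queue [Accra, Perth, Dubai, Bogota, Kyoto, Minsk, Porto, Quito]
Visit Accra; enqueue Dakar → queue [Perth, Dubai, Bogota, Kyoto, Minsk, Porto, Quito, Dakar]
Visit Perth → queue [Dubai, Bogota, Kyoto, Minsk, Porto, Quito, Dakar]
Visit Dubai; enqueue Delhi → queue [Bogota, Kyoto, Minsk, Porto, Quito, Dakar, Delhi]
Visit Bogota → queue [Kyoto, Minsk, Porto, Quito, Dakar, Delhi]
Visit Kyoto; enqueue Paris → queue [Minsk, Porto, Quito, Dakar, Delhi, Paris]
Visit Minsk → queue [Porto, Quito, Dakar, Delhi, Paris]
Visit Porto → queue [Quito, Dakar, Delhi, Paris]
Visit Quito → queue [Dakar, Delhi, Paris]
Visit Dakar; enqueue Tokyo → queue [Delhi, Paris, Tokyo]
Visit Delhi → queue [Paris, Tokyo]
Visit Paris → queue [Tokyo]
Visit Tokyo → queue []

Manila, Bern, Cairo, Kigali, Rabat, Accra, Perth, Dubai, Bogota, Kyoto, Minsk, Porto, Quito, Dakar, Delhi, Paris, Tokyo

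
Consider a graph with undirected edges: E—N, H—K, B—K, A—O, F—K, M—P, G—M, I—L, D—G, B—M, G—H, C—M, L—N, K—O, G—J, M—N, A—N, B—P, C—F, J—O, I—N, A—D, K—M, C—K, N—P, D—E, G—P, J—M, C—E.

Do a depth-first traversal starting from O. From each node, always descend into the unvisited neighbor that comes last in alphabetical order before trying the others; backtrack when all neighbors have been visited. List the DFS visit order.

O -> K -> M -> P -> N -> L -> I -> E -> D -> G -> J -> H -> A -> C -> F -> B

Visit O
O → K
K → M
M → P
P → N
N → L
L → I
N → E
E → D
D → G
G → J
G → H
D → A
E → C
C → F
P → B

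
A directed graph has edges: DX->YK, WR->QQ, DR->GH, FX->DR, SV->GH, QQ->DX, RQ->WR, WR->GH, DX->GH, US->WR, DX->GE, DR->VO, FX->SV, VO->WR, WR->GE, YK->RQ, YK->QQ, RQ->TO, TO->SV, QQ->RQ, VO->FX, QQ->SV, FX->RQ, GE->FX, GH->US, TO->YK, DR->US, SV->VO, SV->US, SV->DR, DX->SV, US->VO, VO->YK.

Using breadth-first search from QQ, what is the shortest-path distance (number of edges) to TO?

Level 0: QQ
Level 1: DX, RQ, SV
Level 2: DR, GE, GH, TO, US, VO, WR, YK
Level 3: FX
TO first appears at level 2.

2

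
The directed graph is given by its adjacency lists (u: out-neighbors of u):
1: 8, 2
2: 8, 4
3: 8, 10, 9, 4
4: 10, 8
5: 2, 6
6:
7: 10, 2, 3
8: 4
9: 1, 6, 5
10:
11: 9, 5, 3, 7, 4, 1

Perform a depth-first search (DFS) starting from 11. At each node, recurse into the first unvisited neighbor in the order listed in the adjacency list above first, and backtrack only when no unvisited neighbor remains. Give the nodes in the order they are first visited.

11, 9, 1, 8, 4, 10, 2, 6, 5, 3, 7

Visit 11
11 → 9
9 → 1
1 → 8
8 → 4
4 → 10
1 → 2
9 → 6
9 → 5
11 → 3
11 → 7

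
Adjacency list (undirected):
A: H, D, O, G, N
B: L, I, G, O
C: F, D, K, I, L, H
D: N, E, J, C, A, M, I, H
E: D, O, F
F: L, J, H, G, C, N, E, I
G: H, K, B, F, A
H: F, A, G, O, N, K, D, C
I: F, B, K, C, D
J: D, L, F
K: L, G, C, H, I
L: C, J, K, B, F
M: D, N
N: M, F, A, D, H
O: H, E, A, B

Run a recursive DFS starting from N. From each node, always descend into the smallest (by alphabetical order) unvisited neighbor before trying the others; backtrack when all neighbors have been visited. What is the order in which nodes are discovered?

Visit N
N → A
A → D
D → C
C → F
F → E
E → O
O → B
B → G
G → H
H → K
K → I
K → L
L → J
D → M

N → A → D → C → F → E → O → B → G → H → K → I → L → J → M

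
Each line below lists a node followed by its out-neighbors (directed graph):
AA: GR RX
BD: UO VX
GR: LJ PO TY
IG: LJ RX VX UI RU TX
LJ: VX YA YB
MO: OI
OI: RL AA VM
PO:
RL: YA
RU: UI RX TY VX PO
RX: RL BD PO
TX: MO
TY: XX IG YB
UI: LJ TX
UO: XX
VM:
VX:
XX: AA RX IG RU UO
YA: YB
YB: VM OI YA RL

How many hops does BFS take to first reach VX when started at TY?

2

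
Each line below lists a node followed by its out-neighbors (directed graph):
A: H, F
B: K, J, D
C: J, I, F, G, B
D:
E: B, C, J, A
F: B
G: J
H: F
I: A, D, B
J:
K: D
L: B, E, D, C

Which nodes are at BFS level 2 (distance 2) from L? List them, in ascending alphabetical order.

Level 0: L
Level 1: B, C, D, E
Level 2: A, F, G, I, J, K
Level 3: H

A, F, G, I, J, K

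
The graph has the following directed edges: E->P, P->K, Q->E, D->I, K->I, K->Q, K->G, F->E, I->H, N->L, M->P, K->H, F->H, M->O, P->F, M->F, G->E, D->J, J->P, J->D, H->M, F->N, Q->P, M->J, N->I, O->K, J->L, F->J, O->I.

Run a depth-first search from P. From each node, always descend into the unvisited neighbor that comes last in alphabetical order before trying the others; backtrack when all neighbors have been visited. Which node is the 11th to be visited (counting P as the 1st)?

Visit P
P → K
K → Q
Q → E
K → I
I → H
H → M
M → O
M → J
J → L
J → D
M → F
F → N
K → G

Visit order: P, K, Q, E, I, H, M, O, J, L, D, F, N, G

D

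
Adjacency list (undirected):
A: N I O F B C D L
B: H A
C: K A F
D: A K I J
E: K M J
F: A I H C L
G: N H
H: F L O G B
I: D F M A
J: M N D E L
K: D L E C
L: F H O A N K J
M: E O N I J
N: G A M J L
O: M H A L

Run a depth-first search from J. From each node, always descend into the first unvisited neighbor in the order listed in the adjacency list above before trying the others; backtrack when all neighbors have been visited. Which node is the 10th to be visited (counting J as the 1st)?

F

Visit J
J → M
M → E
E → K
K → D
D → A
A → N
N → G
G → H
H → F
F → I
F → C
F → L
L → O
H → B

Visit order: J, M, E, K, D, A, N, G, H, F, I, C, L, O, B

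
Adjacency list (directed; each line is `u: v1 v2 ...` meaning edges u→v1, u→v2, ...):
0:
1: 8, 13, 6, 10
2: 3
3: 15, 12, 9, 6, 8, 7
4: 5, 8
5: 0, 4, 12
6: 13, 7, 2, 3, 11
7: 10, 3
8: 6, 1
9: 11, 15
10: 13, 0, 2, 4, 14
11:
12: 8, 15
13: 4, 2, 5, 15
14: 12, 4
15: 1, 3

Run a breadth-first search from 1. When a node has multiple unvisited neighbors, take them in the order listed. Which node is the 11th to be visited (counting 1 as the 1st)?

3

Visit 1; enqueue 8, 13, 6, 10 → queue [8, 13, 6, 10]
Visit 8 → queue [13, 6, 10]
Visit 13; enqueue 4, 2, 5, 15 → queue [6, 10, 4, 2, 5, 15]
Visit 6; enqueue 7, 3, 11 → queue [10, 4, 2, 5, 15, 7, 3, 11]
Visit 10; enqueue 0, 14 → queue [4, 2, 5, 15, 7, 3, 11, 0, 14]
Visit 4 → queue [2, 5, 15, 7, 3, 11, 0, 14]
Visit 2 → queue [5, 15, 7, 3, 11, 0, 14]
Visit 5; enqueue 12 → queue [15, 7, 3, 11, 0, 14, 12]
Visit 15 → queue [7, 3, 11, 0, 14, 12]
Visit 7 → queue [3, 11, 0, 14, 12]
Visit 3; enqueue 9 → queue [11, 0, 14, 12, 9]
Visit 11 → queue [0, 14, 12, 9]
Visit 0 → queue [14, 12, 9]
Visit 14 → queue [12, 9]
Visit 12 → queue [9]
Visit 9 → queue []

Visit order: 1, 8, 13, 6, 10, 4, 2, 5, 15, 7, 3, 11, 0, 14, 12, 9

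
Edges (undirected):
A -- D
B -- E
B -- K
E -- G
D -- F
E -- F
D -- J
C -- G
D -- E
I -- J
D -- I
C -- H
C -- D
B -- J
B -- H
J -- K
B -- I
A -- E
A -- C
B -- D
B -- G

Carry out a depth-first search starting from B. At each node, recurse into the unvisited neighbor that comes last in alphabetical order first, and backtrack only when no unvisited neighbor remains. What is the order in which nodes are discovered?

B, K, J, I, D, F, E, G, C, H, A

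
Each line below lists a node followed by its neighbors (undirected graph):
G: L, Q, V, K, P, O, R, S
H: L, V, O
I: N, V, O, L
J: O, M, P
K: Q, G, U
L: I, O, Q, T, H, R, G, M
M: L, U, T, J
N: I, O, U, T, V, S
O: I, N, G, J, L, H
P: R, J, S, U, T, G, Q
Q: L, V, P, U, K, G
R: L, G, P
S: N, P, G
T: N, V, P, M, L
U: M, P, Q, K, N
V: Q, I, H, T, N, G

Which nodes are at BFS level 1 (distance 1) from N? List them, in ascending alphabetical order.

I, O, S, T, U, V

Level 0: N
Level 1: I, O, S, T, U, V
Level 2: G, H, J, K, L, M, P, Q
Level 3: R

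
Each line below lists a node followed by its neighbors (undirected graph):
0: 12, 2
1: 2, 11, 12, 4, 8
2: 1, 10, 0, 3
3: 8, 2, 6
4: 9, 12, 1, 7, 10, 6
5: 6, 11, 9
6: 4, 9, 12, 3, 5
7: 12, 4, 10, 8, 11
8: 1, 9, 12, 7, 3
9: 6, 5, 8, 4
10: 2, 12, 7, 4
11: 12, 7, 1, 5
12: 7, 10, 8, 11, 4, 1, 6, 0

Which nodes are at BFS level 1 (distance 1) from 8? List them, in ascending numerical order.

Level 0: 8
Level 1: 1, 3, 7, 9, 12
Level 2: 0, 2, 4, 5, 6, 10, 11

1, 3, 7, 9, 12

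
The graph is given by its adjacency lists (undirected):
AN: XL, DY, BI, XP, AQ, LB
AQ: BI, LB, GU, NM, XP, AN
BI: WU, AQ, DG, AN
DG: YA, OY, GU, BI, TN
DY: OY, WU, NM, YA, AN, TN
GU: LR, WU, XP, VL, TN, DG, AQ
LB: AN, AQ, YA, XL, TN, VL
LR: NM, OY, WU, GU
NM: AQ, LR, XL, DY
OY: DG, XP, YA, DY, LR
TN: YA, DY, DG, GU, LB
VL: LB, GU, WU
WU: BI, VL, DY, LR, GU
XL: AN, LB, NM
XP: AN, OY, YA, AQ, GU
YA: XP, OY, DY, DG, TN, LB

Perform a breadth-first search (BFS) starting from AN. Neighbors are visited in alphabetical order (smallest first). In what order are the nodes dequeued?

AN → AQ → BI → DY → LB → XL → XP → GU → NM → DG → WU → OY → TN → YA → VL → LR

Visit AN; enqueue AQ, BI, DY, LB, XL, XP → queue [AQ, BI, DY, LB, XL, XP]
Visit AQ; enqueue GU, NM → queue [BI, DY, LB, XL, XP, GU, NM]
Visit BI; enqueue DG, WU → queue [DY, LB, XL, XP, GU, NM, DG, WU]
Visit DY; enqueue OY, TN, YA → queue [LB, XL, XP, GU, NM, DG, WU, OY, TN, YA]
Visit LB; enqueue VL → queue [XL, XP, GU, NM, DG, WU, OY, TN, YA, VL]
Visit XL → queue [XP, GU, NM, DG, WU, OY, TN, YA, VL]
Visit XP → queue [GU, NM, DG, WU, OY, TN, YA, VL]
Visit GU; enqueue LR → queue [NM, DG, WU, OY, TN, YA, VL, LR]
Visit NM → queue [DG, WU, OY, TN, YA, VL, LR]
Visit DG → queue [WU, OY, TN, YA, VL, LR]
Visit WU → queue [OY, TN, YA, VL, LR]
Visit OY → queue [TN, YA, VL, LR]
Visit TN → queue [YA, VL, LR]
Visit YA → queue [VL, LR]
Visit VL → queue [LR]
Visit LR → queue []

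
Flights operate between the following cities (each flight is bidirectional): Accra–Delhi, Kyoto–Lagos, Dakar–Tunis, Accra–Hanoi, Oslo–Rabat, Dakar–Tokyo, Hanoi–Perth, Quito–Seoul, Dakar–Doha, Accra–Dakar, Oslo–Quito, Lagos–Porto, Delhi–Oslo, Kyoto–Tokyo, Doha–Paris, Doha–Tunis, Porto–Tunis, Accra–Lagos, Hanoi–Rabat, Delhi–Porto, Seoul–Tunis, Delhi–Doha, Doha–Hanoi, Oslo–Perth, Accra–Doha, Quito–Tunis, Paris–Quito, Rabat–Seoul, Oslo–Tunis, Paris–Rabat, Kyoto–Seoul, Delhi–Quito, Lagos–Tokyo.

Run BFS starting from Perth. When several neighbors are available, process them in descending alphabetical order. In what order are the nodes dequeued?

Perth -> Oslo -> Hanoi -> Tunis -> Rabat -> Quito -> Delhi -> Doha -> Accra -> Seoul -> Porto -> Dakar -> Paris -> Lagos -> Kyoto -> Tokyo

Visit Perth; enqueue Oslo, Hanoi → queue [Oslo, Hanoi]
Visit Oslo; enqueue Tunis, Rabat, Quito, Delhi → queue [Hanoi, Tunis, Rabat, Quito, Delhi]
Visit Hanoi; enqueue Doha, Accra → queue [Tunis, Rabat, Quito, Delhi, Doha, Accra]
Visit Tunis; enqueue Seoul, Porto, Dakar → queue [Rabat, Quito, Delhi, Doha, Accra, Seoul, Porto, Dakar]
Visit Rabat; enqueue Paris → queue [Quito, Delhi, Doha, Accra, Seoul, Porto, Dakar, Paris]
Visit Quito → queue [Delhi, Doha, Accra, Seoul, Porto, Dakar, Paris]
Visit Delhi → queue [Doha, Accra, Seoul, Porto, Dakar, Paris]
Visit Doha → queue [Accra, Seoul, Porto, Dakar, Paris]
Visit Accra; enqueue Lagos → queue [Seoul, Porto, Dakar, Paris, Lagos]
Visit Seoul; enqueue Kyoto → queue [Porto, Dakar, Paris, Lagos, Kyoto]
Visit Porto → queue [Dakar, Paris, Lagos, Kyoto]
Visit Dakar; enqueue Tokyo → queue [Paris, Lagos, Kyoto, Tokyo]
Visit Paris → queue [Lagos, Kyoto, Tokyo]
Visit Lagos → queue [Kyoto, Tokyo]
Visit Kyoto → queue [Tokyo]
Visit Tokyo → queue []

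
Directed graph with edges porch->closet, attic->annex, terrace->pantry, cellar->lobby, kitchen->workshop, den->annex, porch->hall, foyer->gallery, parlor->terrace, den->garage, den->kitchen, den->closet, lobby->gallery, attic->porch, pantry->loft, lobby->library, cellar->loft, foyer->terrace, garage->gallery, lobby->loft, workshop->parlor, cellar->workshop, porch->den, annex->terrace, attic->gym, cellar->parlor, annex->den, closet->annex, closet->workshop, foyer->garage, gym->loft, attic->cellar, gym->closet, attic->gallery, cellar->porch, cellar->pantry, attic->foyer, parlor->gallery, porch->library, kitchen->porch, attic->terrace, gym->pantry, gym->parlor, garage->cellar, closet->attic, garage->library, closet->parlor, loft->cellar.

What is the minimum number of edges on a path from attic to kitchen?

3

Level 0: attic
Level 1: annex, cellar, foyer, gallery, gym, porch, terrace
Level 2: closet, den, garage, hall, library, lobby, loft, pantry, parlor, workshop
Level 3: kitchen
kitchen first appears at level 3.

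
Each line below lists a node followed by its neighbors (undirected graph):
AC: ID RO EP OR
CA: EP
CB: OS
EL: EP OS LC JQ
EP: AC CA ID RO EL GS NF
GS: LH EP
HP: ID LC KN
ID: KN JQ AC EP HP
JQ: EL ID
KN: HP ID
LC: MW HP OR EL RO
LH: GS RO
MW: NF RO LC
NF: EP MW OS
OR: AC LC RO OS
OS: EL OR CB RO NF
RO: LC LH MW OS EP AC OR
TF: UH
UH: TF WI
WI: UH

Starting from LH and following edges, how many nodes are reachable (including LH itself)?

17

BFS from LH visits: LH, GS, RO, EP, LC, MW, OS, AC, OR, CA, ID, EL, NF, HP, CB, KN, JQ
Reachable nodes: 17 of 20 total.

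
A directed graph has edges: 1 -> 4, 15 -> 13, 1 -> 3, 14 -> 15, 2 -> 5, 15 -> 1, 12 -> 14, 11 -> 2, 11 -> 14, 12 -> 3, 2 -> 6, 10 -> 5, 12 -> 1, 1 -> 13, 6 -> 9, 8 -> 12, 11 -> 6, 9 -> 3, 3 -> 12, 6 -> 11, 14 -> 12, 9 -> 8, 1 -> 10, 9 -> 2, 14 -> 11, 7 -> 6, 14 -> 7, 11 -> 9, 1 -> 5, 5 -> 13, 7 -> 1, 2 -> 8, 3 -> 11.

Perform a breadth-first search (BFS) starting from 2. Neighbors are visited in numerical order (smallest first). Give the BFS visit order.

Visit 2; enqueue 5, 6, 8 → queue [5, 6, 8]
Visit 5; enqueue 13 → queue [6, 8, 13]
Visit 6; enqueue 9, 11 → queue [8, 13, 9, 11]
Visit 8; enqueue 12 → queue [13, 9, 11, 12]
Visit 13 → queue [9, 11, 12]
Visit 9; enqueue 3 → queue [11, 12, 3]
Visit 11; enqueue 14 → queue [12, 3, 14]
Visit 12; enqueue 1 → queue [3, 14, 1]
Visit 3 → queue [14, 1]
Visit 14; enqueue 7, 15 → queue [1, 7, 15]
Visit 1; enqueue 4, 10 → queue [7, 15, 4, 10]
Visit 7 → queue [15, 4, 10]
Visit 15 → queue [4, 10]
Visit 4 → queue [10]
Visit 10 → queue []

2, 5, 6, 8, 13, 9, 11, 12, 3, 14, 1, 7, 15, 4, 10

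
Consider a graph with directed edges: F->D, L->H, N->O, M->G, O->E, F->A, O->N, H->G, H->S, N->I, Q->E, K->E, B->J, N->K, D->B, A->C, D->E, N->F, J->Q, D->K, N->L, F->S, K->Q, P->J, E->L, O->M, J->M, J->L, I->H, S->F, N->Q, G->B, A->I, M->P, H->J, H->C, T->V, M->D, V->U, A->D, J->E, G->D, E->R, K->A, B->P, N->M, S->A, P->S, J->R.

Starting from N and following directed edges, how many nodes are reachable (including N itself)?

19

BFS from N visits: N, F, I, K, L, M, O, Q, A, D, S, H, E, G, P, C, B, J, R
Reachable nodes: 19 of 22 total.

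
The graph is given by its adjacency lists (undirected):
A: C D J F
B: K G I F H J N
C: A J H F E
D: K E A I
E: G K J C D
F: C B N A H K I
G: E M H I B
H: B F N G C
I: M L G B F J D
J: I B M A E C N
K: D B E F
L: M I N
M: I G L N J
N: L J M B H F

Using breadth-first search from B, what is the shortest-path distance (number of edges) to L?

2

Level 0: B
Level 1: F, G, H, I, J, K, N
Level 2: A, C, D, E, L, M
L first appears at level 2.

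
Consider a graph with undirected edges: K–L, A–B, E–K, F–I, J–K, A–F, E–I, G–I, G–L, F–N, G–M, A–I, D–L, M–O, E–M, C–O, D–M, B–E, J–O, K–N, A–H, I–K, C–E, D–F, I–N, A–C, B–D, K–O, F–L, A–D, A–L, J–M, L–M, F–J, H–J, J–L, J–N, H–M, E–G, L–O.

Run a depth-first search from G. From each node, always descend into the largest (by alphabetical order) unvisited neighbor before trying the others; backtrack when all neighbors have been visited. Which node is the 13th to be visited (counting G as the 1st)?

B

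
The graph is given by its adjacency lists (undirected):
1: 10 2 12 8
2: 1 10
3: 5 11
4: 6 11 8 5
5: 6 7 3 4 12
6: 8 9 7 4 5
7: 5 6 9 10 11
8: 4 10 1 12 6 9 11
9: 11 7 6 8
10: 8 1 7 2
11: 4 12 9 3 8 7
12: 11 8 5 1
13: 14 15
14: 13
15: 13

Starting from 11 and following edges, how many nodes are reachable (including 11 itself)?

12

BFS from 11 visits: 11, 12, 9, 8, 7, 4, 3, 5, 1, 6, 10, 2
Reachable nodes: 12 of 15 total.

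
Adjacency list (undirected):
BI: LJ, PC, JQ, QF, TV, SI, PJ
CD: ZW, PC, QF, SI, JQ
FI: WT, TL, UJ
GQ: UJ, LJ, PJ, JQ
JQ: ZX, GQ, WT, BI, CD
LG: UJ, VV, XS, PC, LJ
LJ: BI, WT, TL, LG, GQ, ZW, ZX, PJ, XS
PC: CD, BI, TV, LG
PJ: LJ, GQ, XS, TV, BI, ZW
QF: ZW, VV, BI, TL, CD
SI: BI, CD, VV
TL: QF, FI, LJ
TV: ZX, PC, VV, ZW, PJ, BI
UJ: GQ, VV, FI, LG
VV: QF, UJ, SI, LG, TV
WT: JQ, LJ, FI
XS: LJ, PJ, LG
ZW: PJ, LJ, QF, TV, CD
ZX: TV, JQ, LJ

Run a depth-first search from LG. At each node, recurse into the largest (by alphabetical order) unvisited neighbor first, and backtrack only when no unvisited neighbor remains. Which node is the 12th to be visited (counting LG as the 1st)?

VV

Visit LG
LG → XS
XS → PJ
PJ → ZW
ZW → TV
TV → ZX
ZX → LJ
LJ → WT
WT → JQ
JQ → GQ
GQ → UJ
UJ → VV
VV → SI
SI → CD
CD → QF
QF → TL
TL → FI
QF → BI
BI → PC

Visit order: LG, XS, PJ, ZW, TV, ZX, LJ, WT, JQ, GQ, UJ, VV, SI, CD, QF, TL, FI, BI, PC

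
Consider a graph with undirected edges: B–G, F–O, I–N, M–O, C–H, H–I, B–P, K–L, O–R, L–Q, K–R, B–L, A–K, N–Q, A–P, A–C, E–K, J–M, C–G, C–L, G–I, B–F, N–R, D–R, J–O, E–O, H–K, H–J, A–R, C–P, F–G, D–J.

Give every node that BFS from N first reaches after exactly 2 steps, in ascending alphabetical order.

A, D, G, H, K, L, O

Level 0: N
Level 1: I, Q, R
Level 2: A, D, G, H, K, L, O
Level 3: B, C, E, F, J, M, P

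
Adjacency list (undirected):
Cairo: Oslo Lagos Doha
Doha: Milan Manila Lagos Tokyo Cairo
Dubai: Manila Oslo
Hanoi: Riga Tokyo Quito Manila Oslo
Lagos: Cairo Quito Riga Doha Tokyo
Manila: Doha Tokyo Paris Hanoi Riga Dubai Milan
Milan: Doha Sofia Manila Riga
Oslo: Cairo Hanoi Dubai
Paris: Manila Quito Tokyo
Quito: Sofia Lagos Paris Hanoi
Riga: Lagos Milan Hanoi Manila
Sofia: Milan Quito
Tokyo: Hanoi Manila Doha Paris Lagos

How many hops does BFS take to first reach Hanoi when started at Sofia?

Level 0: Sofia
Level 1: Milan, Quito
Level 2: Doha, Hanoi, Lagos, Manila, Paris, Riga
Level 3: Cairo, Dubai, Oslo, Tokyo
Hanoi first appears at level 2.

2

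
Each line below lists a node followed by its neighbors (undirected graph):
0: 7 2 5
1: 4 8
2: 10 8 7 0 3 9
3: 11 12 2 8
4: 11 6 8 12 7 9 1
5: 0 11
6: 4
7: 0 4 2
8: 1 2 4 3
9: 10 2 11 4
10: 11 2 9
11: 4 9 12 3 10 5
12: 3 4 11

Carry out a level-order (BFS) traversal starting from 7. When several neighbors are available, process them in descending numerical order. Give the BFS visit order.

Visit 7; enqueue 4, 2, 0 → queue [4, 2, 0]
Visit 4; enqueue 12, 11, 9, 8, 6, 1 → queue [2, 0, 12, 11, 9, 8, 6, 1]
Visit 2; enqueue 10, 3 → queue [0, 12, 11, 9, 8, 6, 1, 10, 3]
Visit 0; enqueue 5 → queue [12, 11, 9, 8, 6, 1, 10, 3, 5]
Visit 12 → queue [11, 9, 8, 6, 1, 10, 3, 5]
Visit 11 → queue [9, 8, 6, 1, 10, 3, 5]
Visit 9 → queue [8, 6, 1, 10, 3, 5]
Visit 8 → queue [6, 1, 10, 3, 5]
Visit 6 → queue [1, 10, 3, 5]
Visit 1 → queue [10, 3, 5]
Visit 10 → queue [3, 5]
Visit 3 → queue [5]
Visit 5 → queue []

7 4 2 0 12 11 9 8 6 1 10 3 5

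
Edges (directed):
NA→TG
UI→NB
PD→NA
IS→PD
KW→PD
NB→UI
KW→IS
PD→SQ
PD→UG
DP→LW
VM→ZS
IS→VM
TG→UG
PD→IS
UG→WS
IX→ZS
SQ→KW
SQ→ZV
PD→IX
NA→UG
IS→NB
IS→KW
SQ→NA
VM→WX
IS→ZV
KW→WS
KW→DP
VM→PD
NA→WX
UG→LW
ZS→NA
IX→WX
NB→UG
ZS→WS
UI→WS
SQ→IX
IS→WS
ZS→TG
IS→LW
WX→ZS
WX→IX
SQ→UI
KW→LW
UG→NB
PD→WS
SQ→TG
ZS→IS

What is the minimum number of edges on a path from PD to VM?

2

Level 0: PD
Level 1: IS, IX, NA, SQ, UG, WS
Level 2: KW, LW, NB, TG, UI, VM, WX, ZS, ZV
Level 3: DP
VM first appears at level 2.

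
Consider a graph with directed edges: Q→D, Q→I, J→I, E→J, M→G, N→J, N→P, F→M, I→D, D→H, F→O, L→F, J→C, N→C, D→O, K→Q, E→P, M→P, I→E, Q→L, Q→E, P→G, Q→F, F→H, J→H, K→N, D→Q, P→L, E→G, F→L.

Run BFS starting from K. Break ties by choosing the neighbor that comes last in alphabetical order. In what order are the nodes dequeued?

K, Q, N, L, I, F, E, D, P, J, C, O, M, H, G

Visit K; enqueue Q, N → queue [Q, N]
Visit Q; enqueue L, I, F, E, D → queue [N, L, I, F, E, D]
Visit N; enqueue P, J, C → queue [L, I, F, E, D, P, J, C]
Visit L → queue [I, F, E, D, P, J, C]
Visit I → queue [F, E, D, P, J, C]
Visit F; enqueue O, M, H → queue [E, D, P, J, C, O, M, H]
Visit E; enqueue G → queue [D, P, J, C, O, M, H, G]
Visit D → queue [P, J, C, O, M, H, G]
Visit P → queue [J, C, O, M, H, G]
Visit J → queue [C, O, M, H, G]
Visit C → queue [O, M, H, G]
Visit O → queue [M, H, G]
Visit M → queue [H, G]
Visit H → queue [G]
Visit G → queue []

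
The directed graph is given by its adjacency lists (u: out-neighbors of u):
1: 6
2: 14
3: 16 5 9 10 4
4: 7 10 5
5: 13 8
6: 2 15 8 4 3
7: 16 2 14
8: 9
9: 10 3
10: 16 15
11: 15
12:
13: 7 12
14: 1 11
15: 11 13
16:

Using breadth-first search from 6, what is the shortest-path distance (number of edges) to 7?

2

Level 0: 6
Level 1: 2, 3, 4, 8, 15
Level 2: 5, 7, 9, 10, 11, 13, 14, 16
Level 3: 1, 12
7 first appears at level 2.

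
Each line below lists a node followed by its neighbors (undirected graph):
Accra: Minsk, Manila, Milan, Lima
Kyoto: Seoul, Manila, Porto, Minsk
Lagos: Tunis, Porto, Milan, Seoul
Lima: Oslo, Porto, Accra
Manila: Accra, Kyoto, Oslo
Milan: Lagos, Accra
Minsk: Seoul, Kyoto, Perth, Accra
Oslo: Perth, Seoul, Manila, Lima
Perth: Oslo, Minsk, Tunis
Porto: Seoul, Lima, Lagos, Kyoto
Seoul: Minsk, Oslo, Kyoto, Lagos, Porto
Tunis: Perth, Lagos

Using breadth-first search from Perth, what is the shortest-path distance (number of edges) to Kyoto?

Level 0: Perth
Level 1: Minsk, Oslo, Tunis
Level 2: Accra, Kyoto, Lagos, Lima, Manila, Seoul
Level 3: Milan, Porto
Kyoto first appears at level 2.

2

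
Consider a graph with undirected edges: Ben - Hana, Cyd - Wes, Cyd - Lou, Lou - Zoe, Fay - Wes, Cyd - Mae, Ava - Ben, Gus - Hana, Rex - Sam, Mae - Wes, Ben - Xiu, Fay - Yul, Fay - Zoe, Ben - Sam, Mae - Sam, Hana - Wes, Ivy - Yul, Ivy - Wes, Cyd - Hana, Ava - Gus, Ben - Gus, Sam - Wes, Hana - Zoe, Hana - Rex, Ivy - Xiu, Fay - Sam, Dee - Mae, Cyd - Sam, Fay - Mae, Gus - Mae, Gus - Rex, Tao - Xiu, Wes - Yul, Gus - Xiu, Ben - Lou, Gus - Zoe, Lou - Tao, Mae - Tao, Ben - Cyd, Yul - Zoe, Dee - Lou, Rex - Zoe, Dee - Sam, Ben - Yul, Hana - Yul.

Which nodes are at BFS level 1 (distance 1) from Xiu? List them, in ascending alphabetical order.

Ben, Gus, Ivy, Tao

Level 0: Xiu
Level 1: Ben, Gus, Ivy, Tao
Level 2: Ava, Cyd, Hana, Lou, Mae, Rex, Sam, Wes, Yul, Zoe
Level 3: Dee, Fay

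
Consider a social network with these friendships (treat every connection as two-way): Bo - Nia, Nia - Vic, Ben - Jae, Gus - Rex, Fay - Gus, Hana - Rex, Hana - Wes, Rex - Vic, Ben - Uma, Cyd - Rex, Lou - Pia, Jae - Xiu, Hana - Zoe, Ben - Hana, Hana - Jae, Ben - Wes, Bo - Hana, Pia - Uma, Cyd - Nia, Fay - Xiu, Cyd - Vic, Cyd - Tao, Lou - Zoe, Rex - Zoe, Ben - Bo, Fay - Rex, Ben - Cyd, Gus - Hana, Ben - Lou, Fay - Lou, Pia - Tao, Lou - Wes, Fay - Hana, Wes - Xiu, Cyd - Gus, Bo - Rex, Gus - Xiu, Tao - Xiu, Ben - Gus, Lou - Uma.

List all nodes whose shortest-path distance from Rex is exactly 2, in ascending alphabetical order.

Level 0: Rex
Level 1: Bo, Cyd, Fay, Gus, Hana, Vic, Zoe
Level 2: Ben, Jae, Lou, Nia, Tao, Wes, Xiu
Level 3: Pia, Uma

Ben, Jae, Lou, Nia, Tao, Wes, Xiu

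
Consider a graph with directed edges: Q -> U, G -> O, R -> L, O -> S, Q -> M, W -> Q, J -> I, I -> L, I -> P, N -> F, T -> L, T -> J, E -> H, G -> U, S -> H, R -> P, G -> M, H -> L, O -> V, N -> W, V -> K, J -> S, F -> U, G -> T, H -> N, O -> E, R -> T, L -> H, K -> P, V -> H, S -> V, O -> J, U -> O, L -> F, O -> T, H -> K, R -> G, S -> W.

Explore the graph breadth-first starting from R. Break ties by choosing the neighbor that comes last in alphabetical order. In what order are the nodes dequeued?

Visit R; enqueue T, P, L, G → queue [T, P, L, G]
Visit T; enqueue J → queue [P, L, G, J]
Visit P → queue [L, G, J]
Visit L; enqueue H, F → queue [G, J, H, F]
Visit G; enqueue U, O, M → queue [J, H, F, U, O, M]
Visit J; enqueue S, I → queue [H, F, U, O, M, S, I]
Visit H; enqueue N, K → queue [F, U, O, M, S, I, N, K]
Visit F → queue [U, O, M, S, I, N, K]
Visit U → queue [O, M, S, I, N, K]
Visit O; enqueue V, E → queue [M, S, I, N, K, V, E]
Visit M → queue [S, I, N, K, V, E]
Visit S; enqueue W → queue [I, N, K, V, E, W]
Visit I → queue [N, K, V, E, W]
Visit N → queue [K, V, E, W]
Visit K → queue [V, E, W]
Visit V → queue [E, W]
Visit E → queue [W]
Visit W; enqueue Q → queue [Q]
Visit Q → queue []

R → T → P → L → G → J → H → F → U → O → M → S → I → N → K → V → E → W → Q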